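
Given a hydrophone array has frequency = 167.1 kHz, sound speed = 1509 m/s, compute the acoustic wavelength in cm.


lambda = c/f = 1509 / 167100 = 0.009 m = 0.9 cm

0.9 cm


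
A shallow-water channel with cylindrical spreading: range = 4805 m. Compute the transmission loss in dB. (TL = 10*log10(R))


TL = 10*log10(4805) = 36.82

36.82 dB


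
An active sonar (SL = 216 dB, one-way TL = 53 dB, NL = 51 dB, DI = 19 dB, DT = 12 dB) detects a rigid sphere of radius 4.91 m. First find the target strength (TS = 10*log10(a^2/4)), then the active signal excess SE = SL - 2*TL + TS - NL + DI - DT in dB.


Step 1: TS = 10*log10(4.91^2/4) = 7.8 dB
Step 2: SE = SL - 2*TL + TS - NL + DI - DT = 216 - 2*53 + (7.8) - 51 + 19 - 12 = 73.8

73.8 dB


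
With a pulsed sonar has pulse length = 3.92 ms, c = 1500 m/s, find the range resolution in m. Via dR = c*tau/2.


dR = c*tau/2 = 1500 * 3.92e-3 / 2 = 2.94

2.94 m


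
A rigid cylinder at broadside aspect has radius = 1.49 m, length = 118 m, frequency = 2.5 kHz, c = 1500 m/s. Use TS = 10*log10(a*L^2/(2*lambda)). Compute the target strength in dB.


lambda = 1500/2500 = 0.6 m
TS = 10*log10(1.49*118^2/(2*0.6)) = 42.38

42.38 dB


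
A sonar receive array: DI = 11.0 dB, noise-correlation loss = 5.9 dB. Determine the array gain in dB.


5.1 dB


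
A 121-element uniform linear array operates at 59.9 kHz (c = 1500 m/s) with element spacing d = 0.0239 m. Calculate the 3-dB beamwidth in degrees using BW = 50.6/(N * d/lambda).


Step 1: lambda = 1500/59900 = 0.02504 m
Step 2: d/lambda = 0.0239/0.02504 = 0.9545
Step 3: BW = 50.6/(N * d/lambda) = 50.6/(121 * 0.9545) = 0.44

0.44 deg


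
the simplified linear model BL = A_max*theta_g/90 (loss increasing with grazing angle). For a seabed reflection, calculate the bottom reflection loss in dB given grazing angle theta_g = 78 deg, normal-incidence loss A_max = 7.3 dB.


BL = A_max * theta_g / 90 = 7.3 * 78 / 90 = 6.33

6.33 dB


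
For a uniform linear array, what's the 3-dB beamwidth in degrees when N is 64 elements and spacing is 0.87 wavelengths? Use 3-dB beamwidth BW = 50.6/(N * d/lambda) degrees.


0.91 deg


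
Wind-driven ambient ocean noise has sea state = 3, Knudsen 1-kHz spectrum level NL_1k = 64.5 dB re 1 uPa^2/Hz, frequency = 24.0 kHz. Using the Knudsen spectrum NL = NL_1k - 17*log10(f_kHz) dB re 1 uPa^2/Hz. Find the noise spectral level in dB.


41.04 dB


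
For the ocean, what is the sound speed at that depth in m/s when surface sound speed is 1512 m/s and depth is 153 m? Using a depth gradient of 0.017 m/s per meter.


c = 1512 + 0.017 * 153 = 1514.601

1514.601 m/s


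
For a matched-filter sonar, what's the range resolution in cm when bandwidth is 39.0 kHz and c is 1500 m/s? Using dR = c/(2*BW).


dR = c/(2*BW) = 1500 / (2 * 39.0e3) = 0.0192 m = 1.92 cm

1.92 cm


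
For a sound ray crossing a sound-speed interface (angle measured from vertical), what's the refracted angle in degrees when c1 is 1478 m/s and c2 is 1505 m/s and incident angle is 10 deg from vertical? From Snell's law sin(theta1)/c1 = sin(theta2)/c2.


sin(theta2) = (c2/c1)*sin(theta1) = (1505/1478)*sin(10 deg) = 0.17682
theta2 = arcsin(0.17682) = 10.18

10.18 deg


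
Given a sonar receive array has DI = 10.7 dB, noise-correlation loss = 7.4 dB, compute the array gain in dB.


3.3 dB


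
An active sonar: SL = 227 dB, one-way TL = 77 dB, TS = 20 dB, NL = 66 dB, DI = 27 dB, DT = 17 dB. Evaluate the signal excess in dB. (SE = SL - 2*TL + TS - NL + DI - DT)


SE = SL - 2*TL + TS - NL + DI - DT = 227 - 2*77 + (20) - 66 + 27 - 17 = 37

37 dB


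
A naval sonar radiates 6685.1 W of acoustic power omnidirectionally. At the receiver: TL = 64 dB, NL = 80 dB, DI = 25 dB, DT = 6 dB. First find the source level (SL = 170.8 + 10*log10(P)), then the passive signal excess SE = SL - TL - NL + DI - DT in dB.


Step 1: SL = 170.8 + 10*log10(6685.1) = 209.05 dB
Step 2: SE = SL - TL - NL + DI - DT = 209.05 - 64 - 80 + 25 - 6 = 84.05

84.05 dB


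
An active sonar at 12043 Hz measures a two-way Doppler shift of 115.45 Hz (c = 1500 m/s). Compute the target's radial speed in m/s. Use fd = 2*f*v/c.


7.19 m/s


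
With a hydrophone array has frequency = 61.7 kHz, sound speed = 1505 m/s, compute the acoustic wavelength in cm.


2.44 cm


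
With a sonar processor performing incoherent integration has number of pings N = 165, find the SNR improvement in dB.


Gain = 5*log10(165) = 11.09

11.09 dB


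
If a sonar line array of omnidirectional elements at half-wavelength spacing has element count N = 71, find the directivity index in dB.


DI = 10*log10(71) = 18.51

18.51 dB


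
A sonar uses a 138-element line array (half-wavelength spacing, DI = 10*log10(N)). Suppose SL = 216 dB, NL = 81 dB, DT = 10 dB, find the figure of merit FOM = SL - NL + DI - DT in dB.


Step 1: DI = 10*log10(138) = 21.4 dB
Step 2: FOM = SL - NL + DI - DT = 216 - 81 + 21.4 - 10 = 146.4

146.4 dB


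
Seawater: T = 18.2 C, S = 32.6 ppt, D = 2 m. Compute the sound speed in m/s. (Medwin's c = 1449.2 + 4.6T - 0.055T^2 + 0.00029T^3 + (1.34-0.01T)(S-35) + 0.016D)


c = 1449.2 + 4.6*18.2 - 0.055*18.2^2 + 0.00029*18.2^3 + (1.34 - 0.01*18.2)*(32.6 - 35) + 0.016*2 = 1513.7

1513.7 m/s


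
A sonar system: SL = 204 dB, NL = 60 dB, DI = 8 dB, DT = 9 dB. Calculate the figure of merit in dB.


FOM = SL - NL + DI - DT = 204 - 60 + 8 - 9 = 143

143 dB


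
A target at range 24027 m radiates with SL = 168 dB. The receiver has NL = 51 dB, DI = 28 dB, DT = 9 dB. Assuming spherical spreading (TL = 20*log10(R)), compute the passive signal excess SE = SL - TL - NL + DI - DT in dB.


Step 1: TL = 20*log10(24027) = 87.61 dB
Step 2: SE = 168 - 87.61 - 51 + 28 - 9 = 48.39

48.39 dB


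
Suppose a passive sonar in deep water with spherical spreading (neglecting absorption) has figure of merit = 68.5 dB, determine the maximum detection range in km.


At max range FOM = TL, so 20*log10(R) = 68.5
R = 10^(68.5/20) = 2660.73 m = 2.66 km

2.66 km


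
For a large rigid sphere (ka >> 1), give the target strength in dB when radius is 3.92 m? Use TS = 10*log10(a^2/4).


TS = 10*log10(3.92^2 / 4) = 10*log10(3.8416) = 5.85

5.85 dB


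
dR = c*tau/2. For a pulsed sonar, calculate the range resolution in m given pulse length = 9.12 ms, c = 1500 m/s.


6.84 m


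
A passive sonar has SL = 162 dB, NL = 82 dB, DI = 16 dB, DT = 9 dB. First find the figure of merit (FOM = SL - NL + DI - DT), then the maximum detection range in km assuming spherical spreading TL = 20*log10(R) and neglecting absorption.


Step 1: FOM = SL - NL + DI - DT = 162 - 82 + 16 - 9 = 87 dB
Step 2: at max range FOM = TL = 20*log10(R), so R = 10^(87/20) = 22387.21 m = 22.39 km

22.39 km


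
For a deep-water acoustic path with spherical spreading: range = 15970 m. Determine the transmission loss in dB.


TL = 20*log10(15970) = 84.07

84.07 dB


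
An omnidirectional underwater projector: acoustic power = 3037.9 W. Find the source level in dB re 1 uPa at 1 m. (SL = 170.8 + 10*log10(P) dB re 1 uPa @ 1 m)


SL = 170.8 + 10*log10(3037.9) = 170.8 + 34.83 = 205.63

205.63 dB


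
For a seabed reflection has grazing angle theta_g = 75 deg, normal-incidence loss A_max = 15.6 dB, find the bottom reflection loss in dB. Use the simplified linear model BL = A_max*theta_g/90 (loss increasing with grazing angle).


BL = A_max * theta_g / 90 = 15.6 * 75 / 90 = 13.0

13.0 dB


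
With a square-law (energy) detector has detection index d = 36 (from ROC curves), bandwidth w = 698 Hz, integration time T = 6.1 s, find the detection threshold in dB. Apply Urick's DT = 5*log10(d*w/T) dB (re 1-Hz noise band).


DT = 5*log10(d*w/T) = 5*log10(36 * 698 / 6.1) = 5*log10(4119.34) = 18.07

18.07 dB


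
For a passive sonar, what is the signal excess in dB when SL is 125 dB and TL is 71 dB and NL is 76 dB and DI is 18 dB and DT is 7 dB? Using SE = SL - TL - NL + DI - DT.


SE = SL - TL - NL + DI - DT = 125 - 71 - 76 + 18 - 7 = -11

-11 dB


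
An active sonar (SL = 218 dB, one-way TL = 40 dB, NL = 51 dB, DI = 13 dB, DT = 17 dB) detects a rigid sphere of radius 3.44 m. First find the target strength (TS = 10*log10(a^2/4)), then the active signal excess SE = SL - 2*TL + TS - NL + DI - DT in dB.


Step 1: TS = 10*log10(3.44^2/4) = 4.71 dB
Step 2: SE = SL - 2*TL + TS - NL + DI - DT = 218 - 2*40 + (4.71) - 51 + 13 - 17 = 87.71

87.71 dB


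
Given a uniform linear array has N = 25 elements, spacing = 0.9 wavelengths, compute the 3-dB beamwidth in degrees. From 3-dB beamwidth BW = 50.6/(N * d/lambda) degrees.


BW = 50.6 / (25 * 0.9) = 50.6 / 22.5 = 2.25

2.25 deg


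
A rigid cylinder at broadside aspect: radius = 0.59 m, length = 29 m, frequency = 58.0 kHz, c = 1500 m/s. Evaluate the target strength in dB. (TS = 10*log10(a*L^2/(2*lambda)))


lambda = 1500/58000 = 0.02586 m
TS = 10*log10(0.59*29^2/(2*0.02586)) = 39.82

39.82 dB


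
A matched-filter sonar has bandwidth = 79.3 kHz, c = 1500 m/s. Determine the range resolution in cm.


dR = c/(2*BW) = 1500 / (2 * 79.3e3) = 0.0095 m = 0.95 cm

0.95 cm


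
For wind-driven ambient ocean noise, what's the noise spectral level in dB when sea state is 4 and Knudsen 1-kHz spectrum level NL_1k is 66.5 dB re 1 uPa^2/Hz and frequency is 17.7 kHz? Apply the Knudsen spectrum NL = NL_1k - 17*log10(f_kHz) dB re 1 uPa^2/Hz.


NL = NL_1k - 17*log10(f_kHz) = 66.5 - 17*log10(17.7) = 66.5 - (21.22) = 45.28

45.28 dB


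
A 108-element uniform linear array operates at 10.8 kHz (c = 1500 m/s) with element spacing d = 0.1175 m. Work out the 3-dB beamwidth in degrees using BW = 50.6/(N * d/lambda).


Step 1: lambda = 1500/10800 = 0.13889 m
Step 2: d/lambda = 0.1175/0.13889 = 0.846
Step 3: BW = 50.6/(N * d/lambda) = 50.6/(108 * 0.846) = 0.55

0.55 deg


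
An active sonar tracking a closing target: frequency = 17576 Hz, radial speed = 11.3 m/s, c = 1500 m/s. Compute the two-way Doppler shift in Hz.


fd = 2*f*v/c = 2 * 17576 * 11.3 / 1500 = 264.81

264.81 Hz


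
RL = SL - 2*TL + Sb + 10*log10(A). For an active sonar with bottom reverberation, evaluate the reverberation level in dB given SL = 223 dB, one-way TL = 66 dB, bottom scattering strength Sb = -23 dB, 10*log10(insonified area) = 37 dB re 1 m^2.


RL = SL - 2*TL + Sb + 10*log10(A) = 223 - 2*66 + (-23) + 37 = 105

105 dB


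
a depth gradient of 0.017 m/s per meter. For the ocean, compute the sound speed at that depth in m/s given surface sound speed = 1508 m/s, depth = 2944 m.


c = 1508 + 0.017 * 2944 = 1558.048

1558.048 m/s


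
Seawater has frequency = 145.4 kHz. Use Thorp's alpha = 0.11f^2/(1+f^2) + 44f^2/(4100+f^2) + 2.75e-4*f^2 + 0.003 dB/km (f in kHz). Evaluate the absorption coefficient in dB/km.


f^2 = 21141.16
alpha = 0.11*21141.16/(1+21141.16) + 44*21141.16/(4100+21141.16) + 2.75e-4*21141.16 + 0.003 = 42.78

42.78 dB/km


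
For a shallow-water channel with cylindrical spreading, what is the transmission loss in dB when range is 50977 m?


TL = 10*log10(50977) = 47.07

47.07 dB


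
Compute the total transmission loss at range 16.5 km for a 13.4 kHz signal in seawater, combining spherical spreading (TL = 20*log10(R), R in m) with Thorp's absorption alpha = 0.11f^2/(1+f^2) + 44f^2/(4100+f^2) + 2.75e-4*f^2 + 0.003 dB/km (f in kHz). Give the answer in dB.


Step 1 (Thorp): alpha = 0.11*179.56/(1+179.56) + 44*179.56/(4100+179.56) + 2.75e-4*179.56 + 0.003 = 2.0079 dB/km
Step 2: TL_spread = 20*log10(16500) = 84.35 dB
Step 3: TL_abs = alpha*R = 2.0079 * 16.5 = 33.13 dB
Step 4: TL_total = 84.35 + 33.13 = 117.48

117.48 dB


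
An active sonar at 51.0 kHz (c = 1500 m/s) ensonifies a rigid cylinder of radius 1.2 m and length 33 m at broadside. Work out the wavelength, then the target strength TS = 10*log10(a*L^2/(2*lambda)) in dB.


Step 1: lambda = c/f = 1500/51000 = 0.02941 m
Step 2: TS = 10*log10(a*L^2/(2*lambda)) = 10*log10(1.2*33^2/(2*0.02941)) = 43.47

43.47 dB


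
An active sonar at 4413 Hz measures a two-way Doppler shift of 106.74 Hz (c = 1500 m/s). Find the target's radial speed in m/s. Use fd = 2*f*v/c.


18.14 m/s


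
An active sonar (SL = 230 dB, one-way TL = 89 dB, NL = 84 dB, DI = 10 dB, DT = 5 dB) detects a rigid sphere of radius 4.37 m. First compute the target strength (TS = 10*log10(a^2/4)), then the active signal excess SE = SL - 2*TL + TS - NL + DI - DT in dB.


Step 1: TS = 10*log10(4.37^2/4) = 6.79 dB
Step 2: SE = SL - 2*TL + TS - NL + DI - DT = 230 - 2*89 + (6.79) - 84 + 10 - 5 = -20.21

-20.21 dB


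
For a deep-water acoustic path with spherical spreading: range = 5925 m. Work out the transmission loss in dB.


TL = 20*log10(5925) = 75.45

75.45 dB


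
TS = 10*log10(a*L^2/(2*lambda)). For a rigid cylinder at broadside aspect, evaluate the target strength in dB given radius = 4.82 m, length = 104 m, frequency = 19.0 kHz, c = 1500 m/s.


55.19 dB


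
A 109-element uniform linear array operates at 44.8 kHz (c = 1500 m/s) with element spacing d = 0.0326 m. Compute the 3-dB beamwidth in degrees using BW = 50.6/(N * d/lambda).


0.48 deg


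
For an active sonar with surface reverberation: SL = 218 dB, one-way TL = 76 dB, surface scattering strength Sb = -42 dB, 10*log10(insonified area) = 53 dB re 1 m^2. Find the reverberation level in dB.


77 dB


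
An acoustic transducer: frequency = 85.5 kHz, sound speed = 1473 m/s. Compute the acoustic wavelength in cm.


lambda = c/f = 1473 / 85500 = 0.0172 m = 1.72 cm

1.72 cm


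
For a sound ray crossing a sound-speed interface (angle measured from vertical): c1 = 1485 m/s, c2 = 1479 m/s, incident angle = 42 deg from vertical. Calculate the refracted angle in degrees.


41.79 deg


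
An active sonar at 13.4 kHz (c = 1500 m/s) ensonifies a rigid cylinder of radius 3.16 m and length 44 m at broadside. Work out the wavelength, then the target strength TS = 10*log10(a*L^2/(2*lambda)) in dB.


Step 1: lambda = c/f = 1500/13400 = 0.11194 m
Step 2: TS = 10*log10(a*L^2/(2*lambda)) = 10*log10(3.16*44^2/(2*0.11194)) = 44.37

44.37 dB


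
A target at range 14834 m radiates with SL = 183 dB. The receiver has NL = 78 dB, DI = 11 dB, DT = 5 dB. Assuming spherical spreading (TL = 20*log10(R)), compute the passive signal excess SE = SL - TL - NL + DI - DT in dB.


27.57 dB


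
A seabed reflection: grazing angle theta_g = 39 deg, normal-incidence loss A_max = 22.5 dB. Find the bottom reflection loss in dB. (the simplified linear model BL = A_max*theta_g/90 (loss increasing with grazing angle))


BL = A_max * theta_g / 90 = 22.5 * 39 / 90 = 9.75

9.75 dB


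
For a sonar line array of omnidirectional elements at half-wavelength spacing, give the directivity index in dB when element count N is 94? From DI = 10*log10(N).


DI = 10*log10(94) = 19.73

19.73 dB


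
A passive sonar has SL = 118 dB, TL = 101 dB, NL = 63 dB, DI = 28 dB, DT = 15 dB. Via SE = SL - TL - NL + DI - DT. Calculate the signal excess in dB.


SE = SL - TL - NL + DI - DT = 118 - 101 - 63 + 28 - 15 = -33

-33 dB


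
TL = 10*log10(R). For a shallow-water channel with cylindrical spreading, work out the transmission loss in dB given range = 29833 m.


TL = 10*log10(29833) = 44.75

44.75 dB


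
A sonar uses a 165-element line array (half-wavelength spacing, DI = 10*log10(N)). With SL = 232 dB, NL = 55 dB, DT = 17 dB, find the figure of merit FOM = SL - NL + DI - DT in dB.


182.17 dB


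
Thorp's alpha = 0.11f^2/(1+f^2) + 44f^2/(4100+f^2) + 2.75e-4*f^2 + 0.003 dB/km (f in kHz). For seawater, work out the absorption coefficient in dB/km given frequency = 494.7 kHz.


f^2 = 244728.09
alpha = 0.11*244728.09/(1+244728.09) + 44*244728.09/(4100+244728.09) + 2.75e-4*244728.09 + 0.003 = 110.688

110.688 dB/km


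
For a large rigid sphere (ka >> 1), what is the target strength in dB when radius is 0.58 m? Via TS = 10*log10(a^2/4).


TS = 10*log10(0.58^2 / 4) = 10*log10(0.0841) = -10.75

-10.75 dB


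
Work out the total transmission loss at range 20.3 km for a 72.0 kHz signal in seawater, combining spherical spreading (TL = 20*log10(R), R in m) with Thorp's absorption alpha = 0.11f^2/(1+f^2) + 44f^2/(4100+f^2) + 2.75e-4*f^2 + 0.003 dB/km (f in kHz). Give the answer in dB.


Step 1 (Thorp): alpha = 0.11*5184.0/(1+5184.0) + 44*5184.0/(4100+5184.0) + 2.75e-4*5184.0 + 0.003 = 26.1073 dB/km
Step 2: TL_spread = 20*log10(20300) = 86.15 dB
Step 3: TL_abs = alpha*R = 26.1073 * 20.3 = 529.98 dB
Step 4: TL_total = 86.15 + 529.98 = 616.13

616.13 dB


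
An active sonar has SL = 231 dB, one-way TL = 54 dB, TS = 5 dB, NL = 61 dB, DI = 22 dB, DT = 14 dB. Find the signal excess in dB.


SE = SL - 2*TL + TS - NL + DI - DT = 231 - 2*54 + (5) - 61 + 22 - 14 = 75

75 dB


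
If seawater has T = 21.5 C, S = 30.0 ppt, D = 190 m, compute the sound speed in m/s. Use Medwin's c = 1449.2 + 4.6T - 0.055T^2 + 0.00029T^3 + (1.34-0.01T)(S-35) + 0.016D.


c = 1449.2 + 4.6*21.5 - 0.055*21.5^2 + 0.00029*21.5^3 + (1.34 - 0.01*21.5)*(30.0 - 35) + 0.016*190 = 1522.97

1522.97 m/s


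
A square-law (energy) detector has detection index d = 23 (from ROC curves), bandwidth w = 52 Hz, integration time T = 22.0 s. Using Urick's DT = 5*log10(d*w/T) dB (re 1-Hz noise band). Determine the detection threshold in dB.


DT = 5*log10(d*w/T) = 5*log10(23 * 52 / 22.0) = 5*log10(54.36) = 8.68

8.68 dB


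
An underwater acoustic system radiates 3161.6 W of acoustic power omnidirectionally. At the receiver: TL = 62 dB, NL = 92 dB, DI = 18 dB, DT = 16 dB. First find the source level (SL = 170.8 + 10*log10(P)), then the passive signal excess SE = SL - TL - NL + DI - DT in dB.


Step 1: SL = 170.8 + 10*log10(3161.6) = 205.8 dB
Step 2: SE = SL - TL - NL + DI - DT = 205.8 - 62 - 92 + 18 - 16 = 53.8

53.8 dB


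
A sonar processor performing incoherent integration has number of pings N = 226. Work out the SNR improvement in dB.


Gain = 5*log10(226) = 11.77

11.77 dB


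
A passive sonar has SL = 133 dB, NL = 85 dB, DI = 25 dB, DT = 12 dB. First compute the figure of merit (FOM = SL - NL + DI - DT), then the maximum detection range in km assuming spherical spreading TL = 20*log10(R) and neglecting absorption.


Step 1: FOM = SL - NL + DI - DT = 133 - 85 + 25 - 12 = 61 dB
Step 2: at max range FOM = TL = 20*log10(R), so R = 10^(61/20) = 1122.02 m = 1.12 km

1.12 km


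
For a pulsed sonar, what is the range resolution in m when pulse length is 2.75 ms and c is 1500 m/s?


dR = c*tau/2 = 1500 * 2.75e-3 / 2 = 2.0625

2.0625 m


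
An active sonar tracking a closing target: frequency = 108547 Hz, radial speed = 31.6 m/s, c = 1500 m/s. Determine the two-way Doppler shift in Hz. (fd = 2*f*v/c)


fd = 2*f*v/c = 2 * 108547 * 31.6 / 1500 = 4573.45

4573.45 Hz


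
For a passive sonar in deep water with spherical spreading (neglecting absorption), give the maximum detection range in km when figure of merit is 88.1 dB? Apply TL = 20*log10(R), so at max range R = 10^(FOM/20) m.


At max range FOM = TL, so 20*log10(R) = 88.1
R = 10^(88.1/20) = 25409.73 m = 25.41 km

25.41 km


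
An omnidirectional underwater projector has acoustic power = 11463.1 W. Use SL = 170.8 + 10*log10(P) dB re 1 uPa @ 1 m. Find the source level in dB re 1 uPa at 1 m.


211.39 dB


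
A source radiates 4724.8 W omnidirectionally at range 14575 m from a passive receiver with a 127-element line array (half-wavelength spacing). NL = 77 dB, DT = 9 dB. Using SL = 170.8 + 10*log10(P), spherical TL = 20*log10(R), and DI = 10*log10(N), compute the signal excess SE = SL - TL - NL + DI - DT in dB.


Step 1: SL = 170.8 + 10*log10(4724.8) = 207.54 dB
Step 2: TL = 20*log10(14575) = 83.27 dB
Step 3: DI = 10*log10(127) = 21.04 dB
Step 4: SE = SL - TL - NL + DI - DT = 207.54 - 83.27 - 77 + 21.04 - 9 = 59.31

59.31 dB


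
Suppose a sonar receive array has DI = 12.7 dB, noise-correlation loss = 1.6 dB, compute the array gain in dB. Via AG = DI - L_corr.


AG = DI - L_corr = 12.7 - 1.6 = 11.1

11.1 dB


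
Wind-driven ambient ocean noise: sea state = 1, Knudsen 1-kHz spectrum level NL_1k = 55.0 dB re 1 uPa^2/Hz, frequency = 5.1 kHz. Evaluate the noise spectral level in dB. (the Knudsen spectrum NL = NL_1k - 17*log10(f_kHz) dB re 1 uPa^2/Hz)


42.97 dB


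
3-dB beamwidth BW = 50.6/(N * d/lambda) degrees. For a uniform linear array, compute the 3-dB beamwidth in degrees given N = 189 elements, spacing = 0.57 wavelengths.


BW = 50.6 / (189 * 0.57) = 50.6 / 107.73 = 0.47

0.47 deg


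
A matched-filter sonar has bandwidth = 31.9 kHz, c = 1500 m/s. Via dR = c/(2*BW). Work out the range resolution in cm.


dR = c/(2*BW) = 1500 / (2 * 31.9e3) = 0.0235 m = 2.35 cm

2.35 cm


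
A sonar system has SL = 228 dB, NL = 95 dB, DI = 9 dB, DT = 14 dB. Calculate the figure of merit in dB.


128 dB


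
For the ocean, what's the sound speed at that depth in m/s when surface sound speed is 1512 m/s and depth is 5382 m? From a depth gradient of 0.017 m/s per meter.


c = 1512 + 0.017 * 5382 = 1603.494

1603.494 m/s


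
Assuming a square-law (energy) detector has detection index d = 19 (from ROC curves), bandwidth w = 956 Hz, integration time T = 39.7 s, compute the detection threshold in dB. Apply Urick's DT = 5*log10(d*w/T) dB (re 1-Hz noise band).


DT = 5*log10(d*w/T) = 5*log10(19 * 956 / 39.7) = 5*log10(457.53) = 13.3

13.3 dB


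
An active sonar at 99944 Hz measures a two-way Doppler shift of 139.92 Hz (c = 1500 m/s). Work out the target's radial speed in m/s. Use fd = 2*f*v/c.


From fd = 2*f*v/c, v = c*fd/(2*f) = 1500 * 139.92 / (2*99944) = 1.05

1.05 m/s


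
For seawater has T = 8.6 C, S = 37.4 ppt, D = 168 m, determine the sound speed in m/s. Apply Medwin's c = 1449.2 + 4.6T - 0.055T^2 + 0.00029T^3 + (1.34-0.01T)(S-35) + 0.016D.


c = 1449.2 + 4.6*8.6 - 0.055*8.6^2 + 0.00029*8.6^3 + (1.34 - 0.01*8.6)*(37.4 - 35) + 0.016*168 = 1490.57

1490.57 m/s


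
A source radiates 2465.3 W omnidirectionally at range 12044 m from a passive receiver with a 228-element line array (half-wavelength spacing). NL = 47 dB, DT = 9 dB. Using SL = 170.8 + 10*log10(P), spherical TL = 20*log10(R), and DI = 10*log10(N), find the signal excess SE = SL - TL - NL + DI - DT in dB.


Step 1: SL = 170.8 + 10*log10(2465.3) = 204.72 dB
Step 2: TL = 20*log10(12044) = 81.62 dB
Step 3: DI = 10*log10(228) = 23.58 dB
Step 4: SE = SL - TL - NL + DI - DT = 204.72 - 81.62 - 47 + 23.58 - 9 = 90.68

90.68 dB


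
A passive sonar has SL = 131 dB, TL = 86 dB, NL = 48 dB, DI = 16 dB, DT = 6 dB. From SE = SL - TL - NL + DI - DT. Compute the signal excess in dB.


SE = SL - TL - NL + DI - DT = 131 - 86 - 48 + 16 - 6 = 7

7 dB


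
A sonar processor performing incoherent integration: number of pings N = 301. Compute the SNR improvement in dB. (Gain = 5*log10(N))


Gain = 5*log10(301) = 12.39

12.39 dB


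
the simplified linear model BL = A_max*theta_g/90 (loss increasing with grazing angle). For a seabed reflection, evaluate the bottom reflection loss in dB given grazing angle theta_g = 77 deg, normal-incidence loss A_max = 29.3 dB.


BL = A_max * theta_g / 90 = 29.3 * 77 / 90 = 25.07

25.07 dB


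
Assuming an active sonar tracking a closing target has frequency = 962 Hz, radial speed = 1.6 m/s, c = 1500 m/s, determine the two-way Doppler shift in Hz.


2.05 Hz


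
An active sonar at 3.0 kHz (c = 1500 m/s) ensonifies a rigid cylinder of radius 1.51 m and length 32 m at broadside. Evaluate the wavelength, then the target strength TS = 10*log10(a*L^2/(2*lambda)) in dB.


Step 1: lambda = c/f = 1500/3000 = 0.5 m
Step 2: TS = 10*log10(a*L^2/(2*lambda)) = 10*log10(1.51*32^2/(2*0.5)) = 31.89

31.89 dB


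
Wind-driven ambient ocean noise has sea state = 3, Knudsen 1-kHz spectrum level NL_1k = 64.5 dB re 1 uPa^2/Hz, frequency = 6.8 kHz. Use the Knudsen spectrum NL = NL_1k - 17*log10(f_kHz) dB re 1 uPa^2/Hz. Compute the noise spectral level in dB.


NL = NL_1k - 17*log10(f_kHz) = 64.5 - 17*log10(6.8) = 64.5 - (14.15) = 50.35

50.35 dB


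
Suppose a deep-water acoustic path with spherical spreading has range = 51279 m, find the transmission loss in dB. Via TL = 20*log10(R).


TL = 20*log10(51279) = 94.2

94.2 dB


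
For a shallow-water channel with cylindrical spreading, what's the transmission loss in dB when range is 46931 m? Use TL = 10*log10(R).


TL = 10*log10(46931) = 46.71

46.71 dB


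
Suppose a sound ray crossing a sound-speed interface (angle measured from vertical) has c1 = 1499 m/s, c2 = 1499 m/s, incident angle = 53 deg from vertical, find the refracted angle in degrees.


sin(theta2) = (c2/c1)*sin(theta1) = (1499/1499)*sin(53 deg) = 0.79864
theta2 = arcsin(0.79864) = 53.0

53.0 deg


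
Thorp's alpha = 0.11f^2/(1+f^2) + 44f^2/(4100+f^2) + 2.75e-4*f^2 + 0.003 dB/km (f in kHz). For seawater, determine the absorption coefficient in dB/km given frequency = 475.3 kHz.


105.454 dB/km


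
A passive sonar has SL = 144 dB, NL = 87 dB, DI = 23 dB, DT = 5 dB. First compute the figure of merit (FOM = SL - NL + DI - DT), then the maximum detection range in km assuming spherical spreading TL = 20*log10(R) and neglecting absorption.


Step 1: FOM = SL - NL + DI - DT = 144 - 87 + 23 - 5 = 75 dB
Step 2: at max range FOM = TL = 20*log10(R), so R = 10^(75/20) = 5623.41 m = 5.62 km

5.62 km


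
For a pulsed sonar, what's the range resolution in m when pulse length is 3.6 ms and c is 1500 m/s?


dR = c*tau/2 = 1500 * 3.6e-3 / 2 = 2.7

2.7 m


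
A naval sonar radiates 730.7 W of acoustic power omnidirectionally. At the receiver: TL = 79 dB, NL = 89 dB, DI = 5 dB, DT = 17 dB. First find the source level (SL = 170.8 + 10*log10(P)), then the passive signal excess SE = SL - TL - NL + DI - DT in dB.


Step 1: SL = 170.8 + 10*log10(730.7) = 199.44 dB
Step 2: SE = SL - TL - NL + DI - DT = 199.44 - 79 - 89 + 5 - 17 = 19.44

19.44 dB


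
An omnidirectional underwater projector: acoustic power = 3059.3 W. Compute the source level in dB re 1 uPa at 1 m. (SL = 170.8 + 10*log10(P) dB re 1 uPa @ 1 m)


205.66 dB


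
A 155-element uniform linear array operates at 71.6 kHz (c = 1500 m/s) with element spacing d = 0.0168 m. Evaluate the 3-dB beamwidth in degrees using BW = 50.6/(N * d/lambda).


Step 1: lambda = 1500/71600 = 0.02095 m
Step 2: d/lambda = 0.0168/0.02095 = 0.8019
Step 3: BW = 50.6/(N * d/lambda) = 50.6/(155 * 0.8019) = 0.41

0.41 deg


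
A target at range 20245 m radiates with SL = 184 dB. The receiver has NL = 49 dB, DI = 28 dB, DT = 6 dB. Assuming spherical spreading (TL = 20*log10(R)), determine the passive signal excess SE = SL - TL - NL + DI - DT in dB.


Step 1: TL = 20*log10(20245) = 86.13 dB
Step 2: SE = 184 - 86.13 - 49 + 28 - 6 = 70.87

70.87 dB


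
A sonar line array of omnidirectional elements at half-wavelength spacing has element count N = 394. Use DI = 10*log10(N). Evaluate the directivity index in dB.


25.95 dB


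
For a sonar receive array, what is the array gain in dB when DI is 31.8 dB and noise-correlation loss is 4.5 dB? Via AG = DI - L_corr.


AG = DI - L_corr = 31.8 - 4.5 = 27.3

27.3 dB


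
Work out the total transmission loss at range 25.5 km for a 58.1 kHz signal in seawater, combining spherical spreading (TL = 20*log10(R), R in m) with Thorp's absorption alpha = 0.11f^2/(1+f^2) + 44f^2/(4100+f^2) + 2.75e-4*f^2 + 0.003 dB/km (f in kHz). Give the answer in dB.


Step 1 (Thorp): alpha = 0.11*3375.61/(1+3375.61) + 44*3375.61/(4100+3375.61) + 2.75e-4*3375.61 + 0.003 = 20.9095 dB/km
Step 2: TL_spread = 20*log10(25500) = 88.13 dB
Step 3: TL_abs = alpha*R = 20.9095 * 25.5 = 533.19 dB
Step 4: TL_total = 88.13 + 533.19 = 621.32

621.32 dB


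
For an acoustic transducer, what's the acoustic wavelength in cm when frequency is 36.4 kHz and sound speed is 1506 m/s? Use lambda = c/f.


4.14 cm


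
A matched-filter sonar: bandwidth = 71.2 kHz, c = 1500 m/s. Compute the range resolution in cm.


dR = c/(2*BW) = 1500 / (2 * 71.2e3) = 0.0105 m = 1.05 cm

1.05 cm


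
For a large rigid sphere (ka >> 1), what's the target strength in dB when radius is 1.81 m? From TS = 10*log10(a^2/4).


TS = 10*log10(1.81^2 / 4) = 10*log10(0.819025) = -0.87

-0.87 dB


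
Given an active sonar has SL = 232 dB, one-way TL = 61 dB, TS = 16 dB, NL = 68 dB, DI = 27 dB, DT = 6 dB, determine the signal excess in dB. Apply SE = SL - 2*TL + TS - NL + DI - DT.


SE = SL - 2*TL + TS - NL + DI - DT = 232 - 2*61 + (16) - 68 + 27 - 6 = 79

79 dB


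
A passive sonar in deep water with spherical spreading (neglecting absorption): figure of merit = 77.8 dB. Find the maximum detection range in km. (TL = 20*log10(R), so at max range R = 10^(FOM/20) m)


At max range FOM = TL, so 20*log10(R) = 77.8
R = 10^(77.8/20) = 7762.47 m = 7.76 km

7.76 km


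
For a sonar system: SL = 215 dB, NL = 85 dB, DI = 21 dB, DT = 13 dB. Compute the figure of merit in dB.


FOM = SL - NL + DI - DT = 215 - 85 + 21 - 13 = 138

138 dB


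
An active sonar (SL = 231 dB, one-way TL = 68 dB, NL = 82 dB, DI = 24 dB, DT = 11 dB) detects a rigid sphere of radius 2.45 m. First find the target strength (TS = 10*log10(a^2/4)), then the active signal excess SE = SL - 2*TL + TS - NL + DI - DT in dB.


Step 1: TS = 10*log10(2.45^2/4) = 1.76 dB
Step 2: SE = SL - 2*TL + TS - NL + DI - DT = 231 - 2*68 + (1.76) - 82 + 24 - 11 = 27.76

27.76 dB


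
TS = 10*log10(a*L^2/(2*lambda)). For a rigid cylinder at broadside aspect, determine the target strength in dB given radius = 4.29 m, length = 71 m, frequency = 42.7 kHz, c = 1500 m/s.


lambda = 1500/42700 = 0.03513 m
TS = 10*log10(4.29*71^2/(2*0.03513)) = 54.88

54.88 dB


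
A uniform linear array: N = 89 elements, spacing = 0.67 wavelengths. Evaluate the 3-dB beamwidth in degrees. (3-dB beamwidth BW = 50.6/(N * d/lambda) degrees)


BW = 50.6 / (89 * 0.67) = 50.6 / 59.63 = 0.85

0.85 deg


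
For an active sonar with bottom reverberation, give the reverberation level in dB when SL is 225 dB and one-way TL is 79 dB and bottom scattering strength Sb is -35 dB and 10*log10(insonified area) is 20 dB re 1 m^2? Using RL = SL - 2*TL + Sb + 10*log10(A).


RL = SL - 2*TL + Sb + 10*log10(A) = 225 - 2*79 + (-35) + 20 = 52

52 dB


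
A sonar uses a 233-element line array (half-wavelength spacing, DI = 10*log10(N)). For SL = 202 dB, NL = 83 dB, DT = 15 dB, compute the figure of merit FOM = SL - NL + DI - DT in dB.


127.67 dB


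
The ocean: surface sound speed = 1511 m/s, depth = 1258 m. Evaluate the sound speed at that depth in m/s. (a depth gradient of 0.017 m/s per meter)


1532.386 m/s


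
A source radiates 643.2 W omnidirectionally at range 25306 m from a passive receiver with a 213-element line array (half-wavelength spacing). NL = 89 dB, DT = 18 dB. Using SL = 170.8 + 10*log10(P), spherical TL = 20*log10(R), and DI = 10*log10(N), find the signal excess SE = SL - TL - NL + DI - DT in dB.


Step 1: SL = 170.8 + 10*log10(643.2) = 198.88 dB
Step 2: TL = 20*log10(25306) = 88.06 dB
Step 3: DI = 10*log10(213) = 23.28 dB
Step 4: SE = SL - TL - NL + DI - DT = 198.88 - 88.06 - 89 + 23.28 - 18 = 27.1

27.1 dB


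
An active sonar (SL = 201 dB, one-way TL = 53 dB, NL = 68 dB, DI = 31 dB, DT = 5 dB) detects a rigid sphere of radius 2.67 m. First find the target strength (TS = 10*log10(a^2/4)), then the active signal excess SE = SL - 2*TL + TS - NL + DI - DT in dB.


Step 1: TS = 10*log10(2.67^2/4) = 2.51 dB
Step 2: SE = SL - 2*TL + TS - NL + DI - DT = 201 - 2*53 + (2.51) - 68 + 31 - 5 = 55.51

55.51 dB


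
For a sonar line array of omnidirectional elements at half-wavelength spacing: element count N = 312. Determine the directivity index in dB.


DI = 10*log10(312) = 24.94

24.94 dB


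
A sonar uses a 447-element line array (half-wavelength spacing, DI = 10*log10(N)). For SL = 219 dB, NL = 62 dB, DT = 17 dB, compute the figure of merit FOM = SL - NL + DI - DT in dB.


166.5 dB


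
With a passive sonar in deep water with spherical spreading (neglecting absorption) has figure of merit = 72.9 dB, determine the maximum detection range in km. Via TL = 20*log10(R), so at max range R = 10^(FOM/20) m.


At max range FOM = TL, so 20*log10(R) = 72.9
R = 10^(72.9/20) = 4415.7 m = 4.42 km

4.42 km


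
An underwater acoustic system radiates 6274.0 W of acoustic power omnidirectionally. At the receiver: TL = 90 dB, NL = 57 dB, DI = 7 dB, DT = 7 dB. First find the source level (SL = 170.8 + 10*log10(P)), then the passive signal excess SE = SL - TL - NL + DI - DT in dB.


Step 1: SL = 170.8 + 10*log10(6274.0) = 208.78 dB
Step 2: SE = SL - TL - NL + DI - DT = 208.78 - 90 - 57 + 7 - 7 = 61.78

61.78 dB


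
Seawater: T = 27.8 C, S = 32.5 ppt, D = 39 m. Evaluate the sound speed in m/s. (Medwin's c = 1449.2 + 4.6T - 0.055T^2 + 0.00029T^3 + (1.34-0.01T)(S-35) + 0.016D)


1538.77 m/s


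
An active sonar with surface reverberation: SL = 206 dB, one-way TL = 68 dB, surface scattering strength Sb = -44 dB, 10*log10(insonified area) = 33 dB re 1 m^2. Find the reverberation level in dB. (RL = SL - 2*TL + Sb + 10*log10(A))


59 dB


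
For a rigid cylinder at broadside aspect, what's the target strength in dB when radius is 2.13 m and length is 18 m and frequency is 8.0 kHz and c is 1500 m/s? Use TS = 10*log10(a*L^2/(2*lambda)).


lambda = 1500/8000 = 0.1875 m
TS = 10*log10(2.13*18^2/(2*0.1875)) = 32.65

32.65 dB


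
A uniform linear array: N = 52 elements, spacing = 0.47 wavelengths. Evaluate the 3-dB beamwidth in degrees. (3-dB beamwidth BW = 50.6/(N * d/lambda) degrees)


BW = 50.6 / (52 * 0.47) = 50.6 / 24.44 = 2.07

2.07 deg


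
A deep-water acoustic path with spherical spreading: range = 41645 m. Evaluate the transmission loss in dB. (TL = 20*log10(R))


TL = 20*log10(41645) = 92.39

92.39 dB


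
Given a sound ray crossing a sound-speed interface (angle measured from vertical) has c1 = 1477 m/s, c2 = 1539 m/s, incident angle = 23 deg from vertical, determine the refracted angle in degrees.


sin(theta2) = (c2/c1)*sin(theta1) = (1539/1477)*sin(23 deg) = 0.40713
theta2 = arcsin(0.40713) = 24.02

24.02 deg


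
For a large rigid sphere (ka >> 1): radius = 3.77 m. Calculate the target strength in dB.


TS = 10*log10(3.77^2 / 4) = 10*log10(3.553225) = 5.51

5.51 dB


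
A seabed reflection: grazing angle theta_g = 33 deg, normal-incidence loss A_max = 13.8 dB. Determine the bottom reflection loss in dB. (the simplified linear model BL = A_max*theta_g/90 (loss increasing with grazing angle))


BL = A_max * theta_g / 90 = 13.8 * 33 / 90 = 5.06

5.06 dB


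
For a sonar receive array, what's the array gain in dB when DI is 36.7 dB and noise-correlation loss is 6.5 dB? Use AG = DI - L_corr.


AG = DI - L_corr = 36.7 - 6.5 = 30.2

30.2 dB


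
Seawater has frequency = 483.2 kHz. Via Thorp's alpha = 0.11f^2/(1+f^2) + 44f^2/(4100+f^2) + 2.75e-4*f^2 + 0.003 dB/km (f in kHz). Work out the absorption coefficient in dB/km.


f^2 = 233482.24
alpha = 0.11*233482.24/(1+233482.24) + 44*233482.24/(4100+233482.24) + 2.75e-4*233482.24 + 0.003 = 107.561

107.561 dB/km


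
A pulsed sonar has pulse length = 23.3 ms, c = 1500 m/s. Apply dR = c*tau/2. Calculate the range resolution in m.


17.475 m


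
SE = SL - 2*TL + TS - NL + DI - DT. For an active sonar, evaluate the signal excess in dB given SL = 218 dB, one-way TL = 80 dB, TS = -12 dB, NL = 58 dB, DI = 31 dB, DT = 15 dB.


4 dB


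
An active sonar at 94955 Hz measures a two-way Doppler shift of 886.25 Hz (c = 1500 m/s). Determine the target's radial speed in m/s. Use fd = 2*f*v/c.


7.0 m/s


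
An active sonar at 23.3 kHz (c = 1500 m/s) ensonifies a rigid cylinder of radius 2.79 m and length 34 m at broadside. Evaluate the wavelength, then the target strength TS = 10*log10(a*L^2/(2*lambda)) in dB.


Step 1: lambda = c/f = 1500/23300 = 0.06438 m
Step 2: TS = 10*log10(a*L^2/(2*lambda)) = 10*log10(2.79*34^2/(2*0.06438)) = 43.99

43.99 dB


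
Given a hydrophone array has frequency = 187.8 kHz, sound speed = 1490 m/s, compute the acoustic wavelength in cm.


0.79 cm


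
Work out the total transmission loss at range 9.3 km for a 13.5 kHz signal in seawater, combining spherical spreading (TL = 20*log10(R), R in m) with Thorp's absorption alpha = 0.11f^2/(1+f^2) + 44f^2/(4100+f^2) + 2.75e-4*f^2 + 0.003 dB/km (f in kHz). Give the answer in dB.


Step 1 (Thorp): alpha = 0.11*182.25/(1+182.25) + 44*182.25/(4100+182.25) + 2.75e-4*182.25 + 0.003 = 2.0351 dB/km
Step 2: TL_spread = 20*log10(9300) = 79.37 dB
Step 3: TL_abs = alpha*R = 2.0351 * 9.3 = 18.93 dB
Step 4: TL_total = 79.37 + 18.93 = 98.3

98.3 dB


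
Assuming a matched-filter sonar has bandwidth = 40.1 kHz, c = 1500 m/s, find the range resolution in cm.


dR = c/(2*BW) = 1500 / (2 * 40.1e3) = 0.0187 m = 1.87 cm

1.87 cm


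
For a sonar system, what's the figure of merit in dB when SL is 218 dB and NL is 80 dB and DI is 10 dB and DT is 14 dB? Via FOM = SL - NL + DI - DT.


FOM = SL - NL + DI - DT = 218 - 80 + 10 - 14 = 134

134 dB


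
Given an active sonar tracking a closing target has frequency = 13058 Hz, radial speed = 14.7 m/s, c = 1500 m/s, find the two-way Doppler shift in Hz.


255.94 Hz


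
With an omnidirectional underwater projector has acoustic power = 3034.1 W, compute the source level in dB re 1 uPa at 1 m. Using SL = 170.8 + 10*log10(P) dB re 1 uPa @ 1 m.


SL = 170.8 + 10*log10(3034.1) = 170.8 + 34.82 = 205.62

205.62 dB


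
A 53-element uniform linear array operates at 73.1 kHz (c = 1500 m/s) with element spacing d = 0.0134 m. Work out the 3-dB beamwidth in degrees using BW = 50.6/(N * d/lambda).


Step 1: lambda = 1500/73100 = 0.02052 m
Step 2: d/lambda = 0.0134/0.02052 = 0.653
Step 3: BW = 50.6/(N * d/lambda) = 50.6/(53 * 0.653) = 1.46

1.46 deg


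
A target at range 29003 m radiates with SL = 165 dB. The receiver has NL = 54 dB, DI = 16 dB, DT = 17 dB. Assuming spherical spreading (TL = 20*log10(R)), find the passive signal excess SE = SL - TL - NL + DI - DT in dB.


Step 1: TL = 20*log10(29003) = 89.25 dB
Step 2: SE = 165 - 89.25 - 54 + 16 - 17 = 20.75

20.75 dB


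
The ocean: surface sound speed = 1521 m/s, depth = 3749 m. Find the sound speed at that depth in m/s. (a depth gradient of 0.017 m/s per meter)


c = 1521 + 0.017 * 3749 = 1584.733

1584.733 m/s


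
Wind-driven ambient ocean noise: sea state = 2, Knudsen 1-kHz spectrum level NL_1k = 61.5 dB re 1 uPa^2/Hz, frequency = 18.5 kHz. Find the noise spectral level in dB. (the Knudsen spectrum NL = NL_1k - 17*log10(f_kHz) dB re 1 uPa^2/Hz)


NL = NL_1k - 17*log10(f_kHz) = 61.5 - 17*log10(18.5) = 61.5 - (21.54) = 39.96

39.96 dB


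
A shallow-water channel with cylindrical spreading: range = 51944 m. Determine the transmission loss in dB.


TL = 10*log10(51944) = 47.16

47.16 dB


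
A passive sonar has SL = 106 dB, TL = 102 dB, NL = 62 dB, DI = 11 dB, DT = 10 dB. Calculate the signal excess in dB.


SE = SL - TL - NL + DI - DT = 106 - 102 - 62 + 11 - 10 = -57

-57 dB


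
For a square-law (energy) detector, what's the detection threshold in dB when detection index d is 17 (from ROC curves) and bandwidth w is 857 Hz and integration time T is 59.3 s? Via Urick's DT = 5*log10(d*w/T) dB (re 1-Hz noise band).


DT = 5*log10(d*w/T) = 5*log10(17 * 857 / 59.3) = 5*log10(245.68) = 11.95

11.95 dB


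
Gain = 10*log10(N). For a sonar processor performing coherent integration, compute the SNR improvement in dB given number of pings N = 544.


Gain = 10*log10(544) = 27.36

27.36 dB


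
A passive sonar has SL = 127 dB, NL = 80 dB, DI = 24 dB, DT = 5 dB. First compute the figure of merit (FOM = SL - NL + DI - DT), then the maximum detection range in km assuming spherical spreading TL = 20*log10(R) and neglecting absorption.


Step 1: FOM = SL - NL + DI - DT = 127 - 80 + 24 - 5 = 66 dB
Step 2: at max range FOM = TL = 20*log10(R), so R = 10^(66/20) = 1995.26 m = 2.0 km

2.0 km
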